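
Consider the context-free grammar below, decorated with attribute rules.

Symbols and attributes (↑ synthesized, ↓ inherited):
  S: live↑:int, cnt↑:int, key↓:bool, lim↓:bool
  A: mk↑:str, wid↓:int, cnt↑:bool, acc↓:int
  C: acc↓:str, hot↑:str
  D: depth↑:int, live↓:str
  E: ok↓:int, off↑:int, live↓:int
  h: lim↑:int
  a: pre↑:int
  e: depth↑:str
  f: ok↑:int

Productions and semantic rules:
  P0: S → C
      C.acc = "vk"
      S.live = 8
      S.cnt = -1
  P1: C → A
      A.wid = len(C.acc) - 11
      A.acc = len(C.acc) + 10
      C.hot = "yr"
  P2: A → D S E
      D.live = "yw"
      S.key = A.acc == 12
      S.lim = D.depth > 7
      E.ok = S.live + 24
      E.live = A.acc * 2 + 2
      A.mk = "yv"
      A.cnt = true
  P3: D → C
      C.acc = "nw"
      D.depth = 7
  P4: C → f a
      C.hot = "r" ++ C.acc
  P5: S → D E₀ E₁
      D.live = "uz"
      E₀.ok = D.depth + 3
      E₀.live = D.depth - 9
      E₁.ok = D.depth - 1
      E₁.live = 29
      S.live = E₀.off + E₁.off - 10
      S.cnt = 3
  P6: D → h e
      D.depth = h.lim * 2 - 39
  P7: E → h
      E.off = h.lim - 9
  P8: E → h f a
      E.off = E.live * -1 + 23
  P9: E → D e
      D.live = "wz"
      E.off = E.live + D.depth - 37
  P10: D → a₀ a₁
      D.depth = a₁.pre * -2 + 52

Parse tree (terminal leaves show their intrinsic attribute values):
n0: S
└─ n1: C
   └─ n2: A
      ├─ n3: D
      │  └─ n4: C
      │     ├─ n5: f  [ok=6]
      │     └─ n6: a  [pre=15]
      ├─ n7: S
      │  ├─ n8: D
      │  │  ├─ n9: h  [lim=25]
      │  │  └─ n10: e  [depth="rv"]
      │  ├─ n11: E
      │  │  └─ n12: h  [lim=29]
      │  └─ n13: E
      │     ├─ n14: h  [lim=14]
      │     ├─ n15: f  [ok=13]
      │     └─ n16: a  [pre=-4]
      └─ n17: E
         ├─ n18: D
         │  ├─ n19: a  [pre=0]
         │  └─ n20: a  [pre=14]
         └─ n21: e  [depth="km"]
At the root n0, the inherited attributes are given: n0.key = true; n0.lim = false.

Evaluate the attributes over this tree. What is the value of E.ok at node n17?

28

1. n0.key = true  [given at root]
2. n0.lim = false  [given at root]
3. n1.acc = "vk"  ["vk"]
4. n2.wid = -9  [len(C.acc) - 11]
5. n2.acc = 12  [len(C.acc) + 10]
6. n3.live = "yw"  ["yw"]
7. n4.acc = "nw"  ["nw"]
8. n5.ok = 6  [terminal]
9. n6.pre = 15  [terminal]
10. n4.hot = "rnw"  ["r" ++ C.acc]
11. n3.depth = 7  [7]
12. n7.key = true  [A.acc == 12]
13. n7.lim = false  [D.depth > 7]
14. n8.live = "uz"  ["uz"]
15. n9.lim = 25  [terminal]
16. n10.depth = "rv"  [terminal]
17. n8.depth = 11  [h.lim * 2 - 39]
18. n11.ok = 14  [D.depth + 3]
19. n11.live = 2  [D.depth - 9]
20. n12.lim = 29  [terminal]
21. n11.off = 20  [h.lim - 9]
22. n13.ok = 10  [D.depth - 1]
23. n13.live = 29  [29]
24. n14.lim = 14  [terminal]
25. n15.ok = 13  [terminal]
26. n16.pre = -4  [terminal]
27. n13.off = -6  [E.live * -1 + 23]
28. n7.live = 4  [E₀.off + E₁.off - 10]
29. n7.cnt = 3  [3]
30. n17.ok = 28  [S.live + 24]
31. n17.live = 26  [A.acc * 2 + 2]
32. n18.live = "wz"  ["wz"]
33. n19.pre = 0  [terminal]
34. n20.pre = 14  [terminal]
35. n18.depth = 24  [a₁.pre * -2 + 52]
36. n21.depth = "km"  [terminal]
37. n17.off = 13  [E.live + D.depth - 37]
38. n2.mk = "yv"  ["yv"]
39. n2.cnt = true  [true]
40. n1.hot = "yr"  ["yr"]
41. n0.live = 8  [8]
42. n0.cnt = -1  [-1]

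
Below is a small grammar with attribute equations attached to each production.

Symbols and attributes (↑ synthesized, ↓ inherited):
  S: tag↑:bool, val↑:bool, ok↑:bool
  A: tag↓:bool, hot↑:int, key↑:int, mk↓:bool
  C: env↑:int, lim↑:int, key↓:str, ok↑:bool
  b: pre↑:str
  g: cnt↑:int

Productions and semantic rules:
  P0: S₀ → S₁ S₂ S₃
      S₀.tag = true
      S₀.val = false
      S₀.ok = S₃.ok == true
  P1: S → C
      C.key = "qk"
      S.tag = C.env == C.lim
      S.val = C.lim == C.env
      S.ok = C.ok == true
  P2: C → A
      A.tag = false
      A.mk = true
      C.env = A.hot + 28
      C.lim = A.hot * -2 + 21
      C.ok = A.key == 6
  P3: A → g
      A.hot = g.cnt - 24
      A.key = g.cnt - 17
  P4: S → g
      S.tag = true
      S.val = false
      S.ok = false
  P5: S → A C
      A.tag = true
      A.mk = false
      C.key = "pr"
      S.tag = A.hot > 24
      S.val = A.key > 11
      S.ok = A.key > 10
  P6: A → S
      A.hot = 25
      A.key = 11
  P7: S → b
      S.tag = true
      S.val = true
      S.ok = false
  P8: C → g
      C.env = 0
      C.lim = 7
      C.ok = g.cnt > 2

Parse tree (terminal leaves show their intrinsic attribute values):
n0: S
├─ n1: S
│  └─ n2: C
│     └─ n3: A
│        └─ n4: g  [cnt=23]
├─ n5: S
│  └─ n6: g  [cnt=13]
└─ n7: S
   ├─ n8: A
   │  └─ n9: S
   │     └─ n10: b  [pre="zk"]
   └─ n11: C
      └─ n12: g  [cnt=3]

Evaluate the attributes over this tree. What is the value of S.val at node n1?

1. n2.key = "qk"  ["qk"]
2. n3.tag = false  [false]
3. n3.mk = true  [true]
4. n4.cnt = 23  [terminal]
5. n3.hot = -1  [g.cnt - 24]
6. n3.key = 6  [g.cnt - 17]
7. n2.env = 27  [A.hot + 28]
8. n2.lim = 23  [A.hot * -2 + 21]
9. n2.ok = true  [A.key == 6]
10. n1.tag = false  [C.env == C.lim]
11. n1.val = false  [C.lim == C.env]
12. n1.ok = true  [C.ok == true]
13. n6.cnt = 13  [terminal]
14. n5.tag = true  [true]
15. n5.val = false  [false]
16. n5.ok = false  [false]
17. n8.tag = true  [true]
18. n8.mk = false  [false]
19. n10.pre = "zk"  [terminal]
20. n9.tag = true  [true]
21. n9.val = true  [true]
22. n9.ok = false  [false]
23. n8.hot = 25  [25]
24. n8.key = 11  [11]
25. n11.key = "pr"  ["pr"]
26. n12.cnt = 3  [terminal]
27. n11.env = 0  [0]
28. n11.lim = 7  [7]
29. n11.ok = true  [g.cnt > 2]
30. n7.tag = true  [A.hot > 24]
31. n7.val = false  [A.key > 11]
32. n7.ok = true  [A.key > 10]
33. n0.tag = true  [true]
34. n0.val = false  [false]
35. n0.ok = true  [S₃.ok == true]

false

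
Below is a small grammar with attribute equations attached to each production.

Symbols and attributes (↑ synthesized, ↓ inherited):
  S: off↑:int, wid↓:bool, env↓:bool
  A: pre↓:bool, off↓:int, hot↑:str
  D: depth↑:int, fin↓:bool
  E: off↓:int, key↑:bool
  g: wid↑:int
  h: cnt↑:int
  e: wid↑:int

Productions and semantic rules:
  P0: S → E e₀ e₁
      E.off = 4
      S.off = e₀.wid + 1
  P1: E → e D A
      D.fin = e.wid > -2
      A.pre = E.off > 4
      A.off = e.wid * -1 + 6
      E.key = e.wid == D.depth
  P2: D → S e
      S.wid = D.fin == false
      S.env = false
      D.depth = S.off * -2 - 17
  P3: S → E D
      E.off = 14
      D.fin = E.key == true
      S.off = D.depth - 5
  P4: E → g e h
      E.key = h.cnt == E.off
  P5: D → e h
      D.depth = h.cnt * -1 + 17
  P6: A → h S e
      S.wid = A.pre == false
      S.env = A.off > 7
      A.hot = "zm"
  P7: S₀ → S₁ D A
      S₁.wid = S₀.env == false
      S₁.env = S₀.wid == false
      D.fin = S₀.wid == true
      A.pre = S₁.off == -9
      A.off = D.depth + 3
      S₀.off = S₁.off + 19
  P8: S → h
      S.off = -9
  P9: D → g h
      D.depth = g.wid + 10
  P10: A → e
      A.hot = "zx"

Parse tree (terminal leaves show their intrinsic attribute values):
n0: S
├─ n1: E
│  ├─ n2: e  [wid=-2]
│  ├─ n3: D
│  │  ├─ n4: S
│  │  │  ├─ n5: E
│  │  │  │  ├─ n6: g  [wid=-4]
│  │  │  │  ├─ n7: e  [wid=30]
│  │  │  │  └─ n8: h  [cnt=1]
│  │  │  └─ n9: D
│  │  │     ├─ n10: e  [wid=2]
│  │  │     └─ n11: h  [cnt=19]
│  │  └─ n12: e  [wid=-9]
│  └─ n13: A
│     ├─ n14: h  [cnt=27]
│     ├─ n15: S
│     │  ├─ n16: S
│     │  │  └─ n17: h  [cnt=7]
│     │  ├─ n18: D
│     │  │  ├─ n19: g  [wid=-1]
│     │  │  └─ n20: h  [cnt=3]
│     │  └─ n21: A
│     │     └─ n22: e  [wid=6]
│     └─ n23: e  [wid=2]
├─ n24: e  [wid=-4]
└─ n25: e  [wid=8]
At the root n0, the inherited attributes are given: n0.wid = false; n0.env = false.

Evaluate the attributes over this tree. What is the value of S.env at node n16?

false

1. n0.wid = false  [given at root]
2. n0.env = false  [given at root]
3. n1.off = 4  [4]
4. n2.wid = -2  [terminal]
5. n3.fin = false  [e.wid > -2]
6. n4.wid = true  [D.fin == false]
7. n4.env = false  [false]
8. n5.off = 14  [14]
9. n6.wid = -4  [terminal]
10. n7.wid = 30  [terminal]
11. n8.cnt = 1  [terminal]
12. n5.key = false  [h.cnt == E.off]
13. n9.fin = false  [E.key == true]
14. n10.wid = 2  [terminal]
15. n11.cnt = 19  [terminal]
16. n9.depth = -2  [h.cnt * -1 + 17]
17. n4.off = -7  [D.depth - 5]
18. n12.wid = -9  [terminal]
19. n3.depth = -3  [S.off * -2 - 17]
20. n13.pre = false  [E.off > 4]
21. n13.off = 8  [e.wid * -1 + 6]
22. n14.cnt = 27  [terminal]
23. n15.wid = true  [A.pre == false]
24. n15.env = true  [A.off > 7]
25. n16.wid = false  [S₀.env == false]
26. n16.env = false  [S₀.wid == false]
27. n17.cnt = 7  [terminal]
28. n16.off = -9  [-9]
29. n18.fin = true  [S₀.wid == true]
30. n19.wid = -1  [terminal]
31. n20.cnt = 3  [terminal]
32. n18.depth = 9  [g.wid + 10]
33. n21.pre = true  [S₁.off == -9]
34. n21.off = 12  [D.depth + 3]
35. n22.wid = 6  [terminal]
36. n21.hot = "zx"  ["zx"]
37. n15.off = 10  [S₁.off + 19]
38. n23.wid = 2  [terminal]
39. n13.hot = "zm"  ["zm"]
40. n1.key = false  [e.wid == D.depth]
41. n24.wid = -4  [terminal]
42. n25.wid = 8  [terminal]
43. n0.off = -3  [e₀.wid + 1]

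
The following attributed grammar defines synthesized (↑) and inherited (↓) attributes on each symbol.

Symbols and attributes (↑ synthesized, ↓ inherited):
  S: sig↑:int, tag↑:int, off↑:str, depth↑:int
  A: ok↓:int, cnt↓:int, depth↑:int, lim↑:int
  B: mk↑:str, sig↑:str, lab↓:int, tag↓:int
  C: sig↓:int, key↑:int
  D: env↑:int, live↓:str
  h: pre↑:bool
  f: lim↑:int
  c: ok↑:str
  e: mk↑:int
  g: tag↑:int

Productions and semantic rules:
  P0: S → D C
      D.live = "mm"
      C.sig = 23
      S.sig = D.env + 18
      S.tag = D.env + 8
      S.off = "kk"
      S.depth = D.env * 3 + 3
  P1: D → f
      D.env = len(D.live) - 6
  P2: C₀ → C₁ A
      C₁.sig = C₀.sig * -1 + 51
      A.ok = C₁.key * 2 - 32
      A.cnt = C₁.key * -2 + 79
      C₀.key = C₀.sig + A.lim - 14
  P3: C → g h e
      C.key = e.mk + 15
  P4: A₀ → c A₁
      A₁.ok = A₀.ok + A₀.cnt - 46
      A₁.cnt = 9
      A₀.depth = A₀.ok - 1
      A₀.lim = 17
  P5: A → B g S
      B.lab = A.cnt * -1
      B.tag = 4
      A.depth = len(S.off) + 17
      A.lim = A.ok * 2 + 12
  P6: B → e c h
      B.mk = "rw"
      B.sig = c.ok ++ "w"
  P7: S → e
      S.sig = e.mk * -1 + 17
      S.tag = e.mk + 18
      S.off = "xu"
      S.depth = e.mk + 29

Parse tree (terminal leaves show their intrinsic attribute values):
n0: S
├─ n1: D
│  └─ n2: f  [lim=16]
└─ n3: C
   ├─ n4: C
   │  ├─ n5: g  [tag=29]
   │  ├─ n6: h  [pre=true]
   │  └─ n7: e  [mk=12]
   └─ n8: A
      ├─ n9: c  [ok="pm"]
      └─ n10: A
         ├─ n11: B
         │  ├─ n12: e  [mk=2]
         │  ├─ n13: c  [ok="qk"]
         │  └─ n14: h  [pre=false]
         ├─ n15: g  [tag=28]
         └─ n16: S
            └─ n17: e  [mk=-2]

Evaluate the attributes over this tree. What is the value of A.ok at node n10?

1

1. n1.live = "mm"  ["mm"]
2. n2.lim = 16  [terminal]
3. n1.env = -4  [len(D.live) - 6]
4. n3.sig = 23  [23]
5. n4.sig = 28  [C₀.sig * -1 + 51]
6. n5.tag = 29  [terminal]
7. n6.pre = true  [terminal]
8. n7.mk = 12  [terminal]
9. n4.key = 27  [e.mk + 15]
10. n8.ok = 22  [C₁.key * 2 - 32]
11. n8.cnt = 25  [C₁.key * -2 + 79]
12. n9.ok = "pm"  [terminal]
13. n10.ok = 1  [A₀.ok + A₀.cnt - 46]
14. n10.cnt = 9  [9]
15. n11.lab = -9  [A.cnt * -1]
16. n11.tag = 4  [4]
17. n12.mk = 2  [terminal]
18. n13.ok = "qk"  [terminal]
19. n14.pre = false  [terminal]
20. n11.mk = "rw"  ["rw"]
21. n11.sig = "qkw"  [c.ok ++ "w"]
22. n15.tag = 28  [terminal]
23. n17.mk = -2  [terminal]
24. n16.sig = 19  [e.mk * -1 + 17]
25. n16.tag = 16  [e.mk + 18]
26. n16.off = "xu"  ["xu"]
27. n16.depth = 27  [e.mk + 29]
28. n10.depth = 19  [len(S.off) + 17]
29. n10.lim = 14  [A.ok * 2 + 12]
30. n8.depth = 21  [A₀.ok - 1]
31. n8.lim = 17  [17]
32. n3.key = 26  [C₀.sig + A.lim - 14]
33. n0.sig = 14  [D.env + 18]
34. n0.tag = 4  [D.env + 8]
35. n0.off = "kk"  ["kk"]
36. n0.depth = -9  [D.env * 3 + 3]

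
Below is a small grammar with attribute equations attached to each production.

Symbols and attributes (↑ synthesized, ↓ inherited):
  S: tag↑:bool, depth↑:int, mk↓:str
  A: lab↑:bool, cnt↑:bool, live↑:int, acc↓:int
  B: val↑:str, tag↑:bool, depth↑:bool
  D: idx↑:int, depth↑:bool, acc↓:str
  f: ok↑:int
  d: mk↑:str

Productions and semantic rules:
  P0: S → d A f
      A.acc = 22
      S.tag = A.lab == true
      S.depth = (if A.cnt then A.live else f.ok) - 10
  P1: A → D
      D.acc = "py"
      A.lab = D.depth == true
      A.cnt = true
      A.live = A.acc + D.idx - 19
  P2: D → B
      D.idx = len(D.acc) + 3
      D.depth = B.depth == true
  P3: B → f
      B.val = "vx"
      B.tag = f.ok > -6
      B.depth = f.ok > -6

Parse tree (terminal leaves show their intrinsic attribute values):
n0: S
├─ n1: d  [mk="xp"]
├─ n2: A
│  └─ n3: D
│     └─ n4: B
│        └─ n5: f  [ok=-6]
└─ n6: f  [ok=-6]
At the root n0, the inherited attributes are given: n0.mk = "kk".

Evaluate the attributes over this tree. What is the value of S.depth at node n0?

1. n0.mk = "kk"  [given at root]
2. n1.mk = "xp"  [terminal]
3. n2.acc = 22  [22]
4. n3.acc = "py"  ["py"]
5. n5.ok = -6  [terminal]
6. n4.val = "vx"  ["vx"]
7. n4.tag = false  [f.ok > -6]
8. n4.depth = false  [f.ok > -6]
9. n3.idx = 5  [len(D.acc) + 3]
10. n3.depth = false  [B.depth == true]
11. n2.lab = false  [D.depth == true]
12. n2.cnt = true  [true]
13. n2.live = 8  [A.acc + D.idx - 19]
14. n6.ok = -6  [terminal]
15. n0.tag = false  [A.lab == true]
16. n0.depth = -2  [(if A.cnt then A.live else f.ok) - 10]

-2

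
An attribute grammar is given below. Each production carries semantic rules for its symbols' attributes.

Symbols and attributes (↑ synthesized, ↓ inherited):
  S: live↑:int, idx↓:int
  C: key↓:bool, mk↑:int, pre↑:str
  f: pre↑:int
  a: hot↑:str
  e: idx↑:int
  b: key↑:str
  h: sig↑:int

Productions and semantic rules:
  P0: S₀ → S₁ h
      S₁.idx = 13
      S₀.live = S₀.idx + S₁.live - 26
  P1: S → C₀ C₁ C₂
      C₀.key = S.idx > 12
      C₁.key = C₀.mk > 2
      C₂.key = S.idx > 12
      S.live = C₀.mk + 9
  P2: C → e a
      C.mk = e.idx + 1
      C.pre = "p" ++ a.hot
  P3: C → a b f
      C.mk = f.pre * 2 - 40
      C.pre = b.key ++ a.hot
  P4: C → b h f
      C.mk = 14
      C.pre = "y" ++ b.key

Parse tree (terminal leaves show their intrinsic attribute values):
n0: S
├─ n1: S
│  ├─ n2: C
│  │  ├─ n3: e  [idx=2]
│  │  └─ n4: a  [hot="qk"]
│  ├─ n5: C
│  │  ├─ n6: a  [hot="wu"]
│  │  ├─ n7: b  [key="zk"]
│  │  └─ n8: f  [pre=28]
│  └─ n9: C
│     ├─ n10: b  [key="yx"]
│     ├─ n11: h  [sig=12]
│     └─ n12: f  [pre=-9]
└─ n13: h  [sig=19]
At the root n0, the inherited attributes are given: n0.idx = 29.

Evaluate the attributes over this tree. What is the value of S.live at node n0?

1. n0.idx = 29  [given at root]
2. n1.idx = 13  [13]
3. n2.key = true  [S.idx > 12]
4. n3.idx = 2  [terminal]
5. n4.hot = "qk"  [terminal]
6. n2.mk = 3  [e.idx + 1]
7. n2.pre = "pqk"  ["p" ++ a.hot]
8. n5.key = true  [C₀.mk > 2]
9. n6.hot = "wu"  [terminal]
10. n7.key = "zk"  [terminal]
11. n8.pre = 28  [terminal]
12. n5.mk = 16  [f.pre * 2 - 40]
13. n5.pre = "zkwu"  [b.key ++ a.hot]
14. n9.key = true  [S.idx > 12]
15. n10.key = "yx"  [terminal]
16. n11.sig = 12  [terminal]
17. n12.pre = -9  [terminal]
18. n9.mk = 14  [14]
19. n9.pre = "yyx"  ["y" ++ b.key]
20. n1.live = 12  [C₀.mk + 9]
21. n13.sig = 19  [terminal]
22. n0.live = 15  [S₀.idx + S₁.live - 26]

15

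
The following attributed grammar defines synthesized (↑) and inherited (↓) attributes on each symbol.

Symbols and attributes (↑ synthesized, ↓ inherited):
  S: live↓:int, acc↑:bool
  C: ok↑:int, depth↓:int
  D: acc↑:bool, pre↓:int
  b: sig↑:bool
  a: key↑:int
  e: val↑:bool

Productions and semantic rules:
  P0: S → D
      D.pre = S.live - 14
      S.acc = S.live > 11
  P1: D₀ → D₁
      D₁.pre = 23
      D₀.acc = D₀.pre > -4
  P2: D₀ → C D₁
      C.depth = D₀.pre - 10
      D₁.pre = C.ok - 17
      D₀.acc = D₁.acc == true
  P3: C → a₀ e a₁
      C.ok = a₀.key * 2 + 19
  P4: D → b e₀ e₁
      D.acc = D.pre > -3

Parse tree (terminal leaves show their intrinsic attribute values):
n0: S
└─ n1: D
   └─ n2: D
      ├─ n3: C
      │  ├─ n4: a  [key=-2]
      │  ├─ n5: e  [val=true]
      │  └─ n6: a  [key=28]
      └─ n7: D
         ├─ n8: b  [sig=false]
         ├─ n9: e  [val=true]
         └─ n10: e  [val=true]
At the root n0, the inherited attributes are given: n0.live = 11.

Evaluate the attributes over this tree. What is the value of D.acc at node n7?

true

1. n0.live = 11  [given at root]
2. n1.pre = -3  [S.live - 14]
3. n2.pre = 23  [23]
4. n3.depth = 13  [D₀.pre - 10]
5. n4.key = -2  [terminal]
6. n5.val = true  [terminal]
7. n6.key = 28  [terminal]
8. n3.ok = 15  [a₀.key * 2 + 19]
9. n7.pre = -2  [C.ok - 17]
10. n8.sig = false  [terminal]
11. n9.val = true  [terminal]
12. n10.val = true  [terminal]
13. n7.acc = true  [D.pre > -3]
14. n2.acc = true  [D₁.acc == true]
15. n1.acc = true  [D₀.pre > -4]
16. n0.acc = false  [S.live > 11]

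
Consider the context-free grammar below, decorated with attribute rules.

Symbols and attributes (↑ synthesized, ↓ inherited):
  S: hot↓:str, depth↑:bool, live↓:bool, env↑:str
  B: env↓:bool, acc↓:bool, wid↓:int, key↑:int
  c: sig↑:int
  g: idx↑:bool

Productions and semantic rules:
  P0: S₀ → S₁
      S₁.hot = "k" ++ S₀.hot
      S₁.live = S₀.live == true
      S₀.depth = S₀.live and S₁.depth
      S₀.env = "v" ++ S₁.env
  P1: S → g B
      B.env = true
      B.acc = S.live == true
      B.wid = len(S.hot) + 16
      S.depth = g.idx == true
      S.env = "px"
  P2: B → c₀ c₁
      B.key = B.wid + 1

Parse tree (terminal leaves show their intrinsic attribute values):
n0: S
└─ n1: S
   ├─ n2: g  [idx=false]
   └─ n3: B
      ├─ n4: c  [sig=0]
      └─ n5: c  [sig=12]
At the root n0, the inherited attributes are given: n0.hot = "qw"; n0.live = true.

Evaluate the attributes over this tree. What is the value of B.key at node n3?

20

1. n0.hot = "qw"  [given at root]
2. n0.live = true  [given at root]
3. n1.hot = "kqw"  ["k" ++ S₀.hot]
4. n1.live = true  [S₀.live == true]
5. n2.idx = false  [terminal]
6. n3.env = true  [true]
7. n3.acc = true  [S.live == true]
8. n3.wid = 19  [len(S.hot) + 16]
9. n4.sig = 0  [terminal]
10. n5.sig = 12  [terminal]
11. n3.key = 20  [B.wid + 1]
12. n1.depth = false  [g.idx == true]
13. n1.env = "px"  ["px"]
14. n0.depth = false  [S₀.live and S₁.depth]
15. n0.env = "vpx"  ["v" ++ S₁.env]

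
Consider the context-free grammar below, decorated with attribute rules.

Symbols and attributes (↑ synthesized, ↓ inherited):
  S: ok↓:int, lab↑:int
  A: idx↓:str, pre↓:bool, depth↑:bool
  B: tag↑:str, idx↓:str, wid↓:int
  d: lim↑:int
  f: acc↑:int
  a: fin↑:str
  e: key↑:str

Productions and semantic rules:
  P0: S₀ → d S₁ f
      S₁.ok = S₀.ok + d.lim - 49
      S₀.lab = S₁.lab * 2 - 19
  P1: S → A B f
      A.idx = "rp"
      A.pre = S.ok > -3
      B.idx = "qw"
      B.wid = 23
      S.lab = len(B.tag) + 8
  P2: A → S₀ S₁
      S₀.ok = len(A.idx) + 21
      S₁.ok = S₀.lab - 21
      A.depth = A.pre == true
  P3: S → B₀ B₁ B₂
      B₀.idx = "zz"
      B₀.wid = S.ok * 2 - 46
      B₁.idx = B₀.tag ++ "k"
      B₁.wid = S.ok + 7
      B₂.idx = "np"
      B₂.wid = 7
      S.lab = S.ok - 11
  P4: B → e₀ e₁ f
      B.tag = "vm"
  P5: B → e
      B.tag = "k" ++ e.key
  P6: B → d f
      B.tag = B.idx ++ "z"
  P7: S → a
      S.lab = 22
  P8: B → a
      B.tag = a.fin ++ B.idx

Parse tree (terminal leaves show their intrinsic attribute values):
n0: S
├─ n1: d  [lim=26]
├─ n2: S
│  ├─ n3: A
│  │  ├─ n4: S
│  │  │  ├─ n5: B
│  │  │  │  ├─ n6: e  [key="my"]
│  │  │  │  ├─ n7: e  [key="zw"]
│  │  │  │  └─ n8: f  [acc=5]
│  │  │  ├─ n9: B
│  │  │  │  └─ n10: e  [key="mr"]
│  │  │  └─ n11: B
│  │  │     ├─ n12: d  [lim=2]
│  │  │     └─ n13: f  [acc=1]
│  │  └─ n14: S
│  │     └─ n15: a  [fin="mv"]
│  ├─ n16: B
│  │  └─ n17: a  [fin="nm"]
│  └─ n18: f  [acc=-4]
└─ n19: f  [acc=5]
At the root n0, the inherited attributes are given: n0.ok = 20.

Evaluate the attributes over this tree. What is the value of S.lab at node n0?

1. n0.ok = 20  [given at root]
2. n1.lim = 26  [terminal]
3. n2.ok = -3  [S₀.ok + d.lim - 49]
4. n3.idx = "rp"  ["rp"]
5. n3.pre = false  [S.ok > -3]
6. n4.ok = 23  [len(A.idx) + 21]
7. n5.idx = "zz"  ["zz"]
8. n5.wid = 0  [S.ok * 2 - 46]
9. n6.key = "my"  [terminal]
10. n7.key = "zw"  [terminal]
11. n8.acc = 5  [terminal]
12. n5.tag = "vm"  ["vm"]
13. n9.idx = "vmk"  [B₀.tag ++ "k"]
14. n9.wid = 30  [S.ok + 7]
15. n10.key = "mr"  [terminal]
16. n9.tag = "kmr"  ["k" ++ e.key]
17. n11.idx = "np"  ["np"]
18. n11.wid = 7  [7]
19. n12.lim = 2  [terminal]
20. n13.acc = 1  [terminal]
21. n11.tag = "npz"  [B.idx ++ "z"]
22. n4.lab = 12  [S.ok - 11]
23. n14.ok = -9  [S₀.lab - 21]
24. n15.fin = "mv"  [terminal]
25. n14.lab = 22  [22]
26. n3.depth = false  [A.pre == true]
27. n16.idx = "qw"  ["qw"]
28. n16.wid = 23  [23]
29. n17.fin = "nm"  [terminal]
30. n16.tag = "nmqw"  [a.fin ++ B.idx]
31. n18.acc = -4  [terminal]
32. n2.lab = 12  [len(B.tag) + 8]
33. n19.acc = 5  [terminal]
34. n0.lab = 5  [S₁.lab * 2 - 19]

5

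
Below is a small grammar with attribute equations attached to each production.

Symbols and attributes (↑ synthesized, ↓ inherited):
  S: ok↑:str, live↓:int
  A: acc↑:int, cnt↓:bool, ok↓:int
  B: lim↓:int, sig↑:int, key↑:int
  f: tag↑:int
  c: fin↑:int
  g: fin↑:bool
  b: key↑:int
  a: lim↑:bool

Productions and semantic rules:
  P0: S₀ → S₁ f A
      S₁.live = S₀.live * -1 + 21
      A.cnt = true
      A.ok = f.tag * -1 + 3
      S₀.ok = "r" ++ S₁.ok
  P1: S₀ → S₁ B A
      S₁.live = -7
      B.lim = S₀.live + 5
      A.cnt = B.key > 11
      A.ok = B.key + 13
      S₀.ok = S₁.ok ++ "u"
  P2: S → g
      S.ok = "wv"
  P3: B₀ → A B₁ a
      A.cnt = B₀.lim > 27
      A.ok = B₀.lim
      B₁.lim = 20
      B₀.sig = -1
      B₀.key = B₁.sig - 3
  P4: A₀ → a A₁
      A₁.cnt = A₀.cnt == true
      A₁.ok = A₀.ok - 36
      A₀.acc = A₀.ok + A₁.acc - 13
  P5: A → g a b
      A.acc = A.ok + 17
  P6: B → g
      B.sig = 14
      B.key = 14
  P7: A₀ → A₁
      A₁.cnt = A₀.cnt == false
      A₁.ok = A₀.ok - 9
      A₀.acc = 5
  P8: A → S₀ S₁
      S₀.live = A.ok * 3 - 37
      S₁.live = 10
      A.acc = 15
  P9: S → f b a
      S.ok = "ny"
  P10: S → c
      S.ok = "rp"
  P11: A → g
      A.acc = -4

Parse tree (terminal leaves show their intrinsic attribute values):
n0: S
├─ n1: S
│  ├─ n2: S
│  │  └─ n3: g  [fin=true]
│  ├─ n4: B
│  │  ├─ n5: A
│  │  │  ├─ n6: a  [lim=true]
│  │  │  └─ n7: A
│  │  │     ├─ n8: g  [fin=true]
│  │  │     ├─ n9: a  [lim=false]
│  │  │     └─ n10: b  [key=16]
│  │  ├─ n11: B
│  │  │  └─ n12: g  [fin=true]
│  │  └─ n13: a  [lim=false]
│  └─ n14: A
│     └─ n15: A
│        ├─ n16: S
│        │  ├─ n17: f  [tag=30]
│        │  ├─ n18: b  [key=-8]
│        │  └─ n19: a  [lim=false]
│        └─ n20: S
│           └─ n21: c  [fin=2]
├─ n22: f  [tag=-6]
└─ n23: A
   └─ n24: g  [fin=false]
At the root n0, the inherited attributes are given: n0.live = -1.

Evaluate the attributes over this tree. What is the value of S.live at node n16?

8

1. n0.live = -1  [given at root]
2. n1.live = 22  [S₀.live * -1 + 21]
3. n2.live = -7  [-7]
4. n3.fin = true  [terminal]
5. n2.ok = "wv"  ["wv"]
6. n4.lim = 27  [S₀.live + 5]
7. n5.cnt = false  [B₀.lim > 27]
8. n5.ok = 27  [B₀.lim]
9. n6.lim = true  [terminal]
10. n7.cnt = false  [A₀.cnt == true]
11. n7.ok = -9  [A₀.ok - 36]
12. n8.fin = true  [terminal]
13. n9.lim = false  [terminal]
14. n10.key = 16  [terminal]
15. n7.acc = 8  [A.ok + 17]
16. n5.acc = 22  [A₀.ok + A₁.acc - 13]
17. n11.lim = 20  [20]
18. n12.fin = true  [terminal]
19. n11.sig = 14  [14]
20. n11.key = 14  [14]
21. n13.lim = false  [terminal]
22. n4.sig = -1  [-1]
23. n4.key = 11  [B₁.sig - 3]
24. n14.cnt = false  [B.key > 11]
25. n14.ok = 24  [B.key + 13]
26. n15.cnt = true  [A₀.cnt == false]
27. n15.ok = 15  [A₀.ok - 9]
28. n16.live = 8  [A.ok * 3 - 37]
29. n17.tag = 30  [terminal]
30. n18.key = -8  [terminal]
31. n19.lim = false  [terminal]
32. n16.ok = "ny"  ["ny"]
33. n20.live = 10  [10]
34. n21.fin = 2  [terminal]
35. n20.ok = "rp"  ["rp"]
36. n15.acc = 15  [15]
37. n14.acc = 5  [5]
38. n1.ok = "wvu"  [S₁.ok ++ "u"]
39. n22.tag = -6  [terminal]
40. n23.cnt = true  [true]
41. n23.ok = 9  [f.tag * -1 + 3]
42. n24.fin = false  [terminal]
43. n23.acc = -4  [-4]
44. n0.ok = "rwvu"  ["r" ++ S₁.ok]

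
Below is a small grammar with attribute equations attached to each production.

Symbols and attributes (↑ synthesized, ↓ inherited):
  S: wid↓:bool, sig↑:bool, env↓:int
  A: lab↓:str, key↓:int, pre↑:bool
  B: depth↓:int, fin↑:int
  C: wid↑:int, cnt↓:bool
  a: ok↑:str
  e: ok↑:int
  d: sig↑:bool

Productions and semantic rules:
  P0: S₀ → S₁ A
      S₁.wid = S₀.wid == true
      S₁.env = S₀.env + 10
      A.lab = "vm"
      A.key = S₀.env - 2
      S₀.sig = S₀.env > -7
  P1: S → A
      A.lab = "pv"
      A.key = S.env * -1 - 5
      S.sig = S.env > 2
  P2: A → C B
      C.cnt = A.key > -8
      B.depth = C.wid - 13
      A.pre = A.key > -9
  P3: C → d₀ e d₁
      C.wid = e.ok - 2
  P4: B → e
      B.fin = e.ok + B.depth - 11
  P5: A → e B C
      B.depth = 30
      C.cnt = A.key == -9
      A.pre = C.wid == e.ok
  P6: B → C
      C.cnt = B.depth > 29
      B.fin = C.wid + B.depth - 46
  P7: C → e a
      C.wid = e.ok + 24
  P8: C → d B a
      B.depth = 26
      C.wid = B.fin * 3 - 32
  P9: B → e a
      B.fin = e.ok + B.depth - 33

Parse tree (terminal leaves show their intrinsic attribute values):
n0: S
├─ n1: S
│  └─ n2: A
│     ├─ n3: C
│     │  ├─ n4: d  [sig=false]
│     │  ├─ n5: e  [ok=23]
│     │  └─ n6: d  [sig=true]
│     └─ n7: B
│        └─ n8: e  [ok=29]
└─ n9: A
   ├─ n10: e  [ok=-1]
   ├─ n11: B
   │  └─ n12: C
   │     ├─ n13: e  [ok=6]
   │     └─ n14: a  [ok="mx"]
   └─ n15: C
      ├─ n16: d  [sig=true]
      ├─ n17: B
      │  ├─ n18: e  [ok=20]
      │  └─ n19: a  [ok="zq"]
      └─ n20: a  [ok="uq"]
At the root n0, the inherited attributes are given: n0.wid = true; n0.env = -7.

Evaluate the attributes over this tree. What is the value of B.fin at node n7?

26

1. n0.wid = true  [given at root]
2. n0.env = -7  [given at root]
3. n1.wid = true  [S₀.wid == true]
4. n1.env = 3  [S₀.env + 10]
5. n2.lab = "pv"  ["pv"]
6. n2.key = -8  [S.env * -1 - 5]
7. n3.cnt = false  [A.key > -8]
8. n4.sig = false  [terminal]
9. n5.ok = 23  [terminal]
10. n6.sig = true  [terminal]
11. n3.wid = 21  [e.ok - 2]
12. n7.depth = 8  [C.wid - 13]
13. n8.ok = 29  [terminal]
14. n7.fin = 26  [e.ok + B.depth - 11]
15. n2.pre = true  [A.key > -9]
16. n1.sig = true  [S.env > 2]
17. n9.lab = "vm"  ["vm"]
18. n9.key = -9  [S₀.env - 2]
19. n10.ok = -1  [terminal]
20. n11.depth = 30  [30]
21. n12.cnt = true  [B.depth > 29]
22. n13.ok = 6  [terminal]
23. n14.ok = "mx"  [terminal]
24. n12.wid = 30  [e.ok + 24]
25. n11.fin = 14  [C.wid + B.depth - 46]
26. n15.cnt = true  [A.key == -9]
27. n16.sig = true  [terminal]
28. n17.depth = 26  [26]
29. n18.ok = 20  [terminal]
30. n19.ok = "zq"  [terminal]
31. n17.fin = 13  [e.ok + B.depth - 33]
32. n20.ok = "uq"  [terminal]
33. n15.wid = 7  [B.fin * 3 - 32]
34. n9.pre = false  [C.wid == e.ok]
35. n0.sig = false  [S₀.env > -7]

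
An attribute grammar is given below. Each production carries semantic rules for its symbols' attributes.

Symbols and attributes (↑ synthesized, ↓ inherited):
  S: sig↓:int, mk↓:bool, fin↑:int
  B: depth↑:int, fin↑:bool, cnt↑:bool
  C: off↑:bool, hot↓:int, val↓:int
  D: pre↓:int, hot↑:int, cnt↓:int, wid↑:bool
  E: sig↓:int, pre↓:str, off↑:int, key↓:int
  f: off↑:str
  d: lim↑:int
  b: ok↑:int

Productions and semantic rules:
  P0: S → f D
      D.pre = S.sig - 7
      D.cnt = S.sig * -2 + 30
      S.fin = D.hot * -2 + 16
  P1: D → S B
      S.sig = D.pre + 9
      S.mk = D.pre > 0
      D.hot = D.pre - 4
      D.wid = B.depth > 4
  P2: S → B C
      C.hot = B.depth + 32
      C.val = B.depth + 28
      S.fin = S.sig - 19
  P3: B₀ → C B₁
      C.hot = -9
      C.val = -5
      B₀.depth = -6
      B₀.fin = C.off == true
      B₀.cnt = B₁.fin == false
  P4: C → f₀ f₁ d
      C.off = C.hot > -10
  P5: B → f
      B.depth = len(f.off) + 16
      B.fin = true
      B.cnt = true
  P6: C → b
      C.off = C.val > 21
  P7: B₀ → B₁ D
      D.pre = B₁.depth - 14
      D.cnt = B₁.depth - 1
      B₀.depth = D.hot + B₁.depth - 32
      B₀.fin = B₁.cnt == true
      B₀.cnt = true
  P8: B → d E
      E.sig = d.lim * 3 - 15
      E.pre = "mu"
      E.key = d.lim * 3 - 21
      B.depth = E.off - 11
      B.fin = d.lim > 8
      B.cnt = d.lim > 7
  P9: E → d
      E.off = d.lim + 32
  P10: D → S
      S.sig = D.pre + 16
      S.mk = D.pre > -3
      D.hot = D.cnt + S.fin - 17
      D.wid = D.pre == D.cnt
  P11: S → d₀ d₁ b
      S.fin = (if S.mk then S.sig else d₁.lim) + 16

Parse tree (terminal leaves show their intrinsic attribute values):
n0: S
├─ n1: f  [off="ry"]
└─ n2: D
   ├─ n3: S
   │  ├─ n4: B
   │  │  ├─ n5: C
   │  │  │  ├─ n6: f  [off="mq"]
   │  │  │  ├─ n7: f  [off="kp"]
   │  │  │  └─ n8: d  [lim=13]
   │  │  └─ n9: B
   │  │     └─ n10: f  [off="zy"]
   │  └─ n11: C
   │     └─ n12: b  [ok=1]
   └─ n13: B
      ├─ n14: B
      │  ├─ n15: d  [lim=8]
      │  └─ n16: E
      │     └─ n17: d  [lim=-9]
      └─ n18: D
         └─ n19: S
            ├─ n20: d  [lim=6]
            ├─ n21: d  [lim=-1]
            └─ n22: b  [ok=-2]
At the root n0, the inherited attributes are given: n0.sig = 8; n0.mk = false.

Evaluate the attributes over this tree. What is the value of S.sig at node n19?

1. n0.sig = 8  [given at root]
2. n0.mk = false  [given at root]
3. n1.off = "ry"  [terminal]
4. n2.pre = 1  [S.sig - 7]
5. n2.cnt = 14  [S.sig * -2 + 30]
6. n3.sig = 10  [D.pre + 9]
7. n3.mk = true  [D.pre > 0]
8. n5.hot = -9  [-9]
9. n5.val = -5  [-5]
10. n6.off = "mq"  [terminal]
11. n7.off = "kp"  [terminal]
12. n8.lim = 13  [terminal]
13. n5.off = true  [C.hot > -10]
14. n10.off = "zy"  [terminal]
15. n9.depth = 18  [len(f.off) + 16]
16. n9.fin = true  [true]
17. n9.cnt = true  [true]
18. n4.depth = -6  [-6]
19. n4.fin = true  [C.off == true]
20. n4.cnt = false  [B₁.fin == false]
21. n11.hot = 26  [B.depth + 32]
22. n11.val = 22  [B.depth + 28]
23. n12.ok = 1  [terminal]
24. n11.off = true  [C.val > 21]
25. n3.fin = -9  [S.sig - 19]
26. n15.lim = 8  [terminal]
27. n16.sig = 9  [d.lim * 3 - 15]
28. n16.pre = "mu"  ["mu"]
29. n16.key = 3  [d.lim * 3 - 21]
30. n17.lim = -9  [terminal]
31. n16.off = 23  [d.lim + 32]
32. n14.depth = 12  [E.off - 11]
33. n14.fin = false  [d.lim > 8]
34. n14.cnt = true  [d.lim > 7]
35. n18.pre = -2  [B₁.depth - 14]
36. n18.cnt = 11  [B₁.depth - 1]
37. n19.sig = 14  [D.pre + 16]
38. n19.mk = true  [D.pre > -3]
39. n20.lim = 6  [terminal]
40. n21.lim = -1  [terminal]
41. n22.ok = -2  [terminal]
42. n19.fin = 30  [(if S.mk then S.sig else d₁.lim) + 16]
43. n18.hot = 24  [D.cnt + S.fin - 17]
44. n18.wid = false  [D.pre == D.cnt]
45. n13.depth = 4  [D.hot + B₁.depth - 32]
46. n13.fin = true  [B₁.cnt == true]
47. n13.cnt = true  [true]
48. n2.hot = -3  [D.pre - 4]
49. n2.wid = false  [B.depth > 4]
50. n0.fin = 22  [D.hot * -2 + 16]

14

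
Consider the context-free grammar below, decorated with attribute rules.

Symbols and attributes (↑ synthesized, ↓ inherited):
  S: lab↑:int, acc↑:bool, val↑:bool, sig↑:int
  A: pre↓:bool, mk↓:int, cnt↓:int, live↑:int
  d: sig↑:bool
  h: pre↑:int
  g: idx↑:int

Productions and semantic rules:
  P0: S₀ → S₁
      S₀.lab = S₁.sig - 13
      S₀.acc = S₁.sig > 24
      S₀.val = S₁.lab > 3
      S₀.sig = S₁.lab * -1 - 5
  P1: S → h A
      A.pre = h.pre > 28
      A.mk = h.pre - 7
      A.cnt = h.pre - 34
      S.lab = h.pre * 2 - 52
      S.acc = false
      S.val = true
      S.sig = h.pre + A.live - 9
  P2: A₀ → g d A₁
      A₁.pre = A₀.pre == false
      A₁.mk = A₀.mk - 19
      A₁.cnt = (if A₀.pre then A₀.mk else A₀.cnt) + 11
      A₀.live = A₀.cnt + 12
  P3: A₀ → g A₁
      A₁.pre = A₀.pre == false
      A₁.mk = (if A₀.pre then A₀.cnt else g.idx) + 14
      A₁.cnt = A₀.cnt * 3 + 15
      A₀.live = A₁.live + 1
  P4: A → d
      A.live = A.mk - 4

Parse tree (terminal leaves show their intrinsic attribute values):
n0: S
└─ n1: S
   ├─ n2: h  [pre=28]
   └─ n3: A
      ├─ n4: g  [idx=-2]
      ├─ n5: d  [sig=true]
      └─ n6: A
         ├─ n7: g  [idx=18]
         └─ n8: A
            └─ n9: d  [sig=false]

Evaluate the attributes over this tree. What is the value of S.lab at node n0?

12

1. n2.pre = 28  [terminal]
2. n3.pre = false  [h.pre > 28]
3. n3.mk = 21  [h.pre - 7]
4. n3.cnt = -6  [h.pre - 34]
5. n4.idx = -2  [terminal]
6. n5.sig = true  [terminal]
7. n6.pre = true  [A₀.pre == false]
8. n6.mk = 2  [A₀.mk - 19]
9. n6.cnt = 5  [(if A₀.pre then A₀.mk else A₀.cnt) + 11]
10. n7.idx = 18  [terminal]
11. n8.pre = false  [A₀.pre == false]
12. n8.mk = 19  [(if A₀.pre then A₀.cnt else g.idx) + 14]
13. n8.cnt = 30  [A₀.cnt * 3 + 15]
14. n9.sig = false  [terminal]
15. n8.live = 15  [A.mk - 4]
16. n6.live = 16  [A₁.live + 1]
17. n3.live = 6  [A₀.cnt + 12]
18. n1.lab = 4  [h.pre * 2 - 52]
19. n1.acc = false  [false]
20. n1.val = true  [true]
21. n1.sig = 25  [h.pre + A.live - 9]
22. n0.lab = 12  [S₁.sig - 13]
23. n0.acc = true  [S₁.sig > 24]
24. n0.val = true  [S₁.lab > 3]
25. n0.sig = -9  [S₁.lab * -1 - 5]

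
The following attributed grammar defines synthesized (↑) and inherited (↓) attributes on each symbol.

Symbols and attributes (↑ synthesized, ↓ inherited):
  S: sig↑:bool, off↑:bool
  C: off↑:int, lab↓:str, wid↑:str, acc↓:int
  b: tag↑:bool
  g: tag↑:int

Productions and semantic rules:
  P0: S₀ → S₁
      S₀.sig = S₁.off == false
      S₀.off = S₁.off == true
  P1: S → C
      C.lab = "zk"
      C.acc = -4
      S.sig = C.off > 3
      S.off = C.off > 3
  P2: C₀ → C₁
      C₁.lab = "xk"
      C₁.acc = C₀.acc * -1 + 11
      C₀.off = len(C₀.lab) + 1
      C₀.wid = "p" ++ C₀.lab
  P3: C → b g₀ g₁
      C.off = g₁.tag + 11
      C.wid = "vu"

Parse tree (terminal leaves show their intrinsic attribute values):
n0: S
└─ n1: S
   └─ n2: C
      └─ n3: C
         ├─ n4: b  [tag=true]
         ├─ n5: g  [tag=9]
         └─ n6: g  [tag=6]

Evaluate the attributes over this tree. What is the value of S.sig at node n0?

1. n2.lab = "zk"  ["zk"]
2. n2.acc = -4  [-4]
3. n3.lab = "xk"  ["xk"]
4. n3.acc = 15  [C₀.acc * -1 + 11]
5. n4.tag = true  [terminal]
6. n5.tag = 9  [terminal]
7. n6.tag = 6  [terminal]
8. n3.off = 17  [g₁.tag + 11]
9. n3.wid = "vu"  ["vu"]
10. n2.off = 3  [len(C₀.lab) + 1]
11. n2.wid = "pzk"  ["p" ++ C₀.lab]
12. n1.sig = false  [C.off > 3]
13. n1.off = false  [C.off > 3]
14. n0.sig = true  [S₁.off == false]
15. n0.off = false  [S₁.off == true]

true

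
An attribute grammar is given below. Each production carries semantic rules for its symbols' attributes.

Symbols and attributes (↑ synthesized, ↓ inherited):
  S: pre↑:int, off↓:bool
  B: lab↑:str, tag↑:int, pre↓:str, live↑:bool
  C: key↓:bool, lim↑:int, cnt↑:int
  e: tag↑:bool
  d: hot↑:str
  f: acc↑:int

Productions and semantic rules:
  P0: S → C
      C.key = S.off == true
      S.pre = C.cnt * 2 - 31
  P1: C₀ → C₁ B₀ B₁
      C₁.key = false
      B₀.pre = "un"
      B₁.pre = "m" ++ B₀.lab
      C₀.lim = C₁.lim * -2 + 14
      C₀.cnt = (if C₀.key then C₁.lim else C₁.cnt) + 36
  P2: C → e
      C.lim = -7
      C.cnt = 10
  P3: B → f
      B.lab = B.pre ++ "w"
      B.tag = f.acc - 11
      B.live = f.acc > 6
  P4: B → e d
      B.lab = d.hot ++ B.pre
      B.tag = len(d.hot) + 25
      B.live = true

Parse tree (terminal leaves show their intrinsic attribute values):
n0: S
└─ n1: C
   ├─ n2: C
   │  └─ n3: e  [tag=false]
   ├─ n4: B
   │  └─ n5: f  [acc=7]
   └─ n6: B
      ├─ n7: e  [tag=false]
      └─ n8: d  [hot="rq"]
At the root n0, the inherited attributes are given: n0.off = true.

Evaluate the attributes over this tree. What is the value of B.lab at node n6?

"rqmunw"

1. n0.off = true  [given at root]
2. n1.key = true  [S.off == true]
3. n2.key = false  [false]
4. n3.tag = false  [terminal]
5. n2.lim = -7  [-7]
6. n2.cnt = 10  [10]
7. n4.pre = "un"  ["un"]
8. n5.acc = 7  [terminal]
9. n4.lab = "unw"  [B.pre ++ "w"]
10. n4.tag = -4  [f.acc - 11]
11. n4.live = true  [f.acc > 6]
12. n6.pre = "munw"  ["m" ++ B₀.lab]
13. n7.tag = false  [terminal]
14. n8.hot = "rq"  [terminal]
15. n6.lab = "rqmunw"  [d.hot ++ B.pre]
16. n6.tag = 27  [len(d.hot) + 25]
17. n6.live = true  [true]
18. n1.lim = 28  [C₁.lim * -2 + 14]
19. n1.cnt = 29  [(if C₀.key then C₁.lim else C₁.cnt) + 36]
20. n0.pre = 27  [C.cnt * 2 - 31]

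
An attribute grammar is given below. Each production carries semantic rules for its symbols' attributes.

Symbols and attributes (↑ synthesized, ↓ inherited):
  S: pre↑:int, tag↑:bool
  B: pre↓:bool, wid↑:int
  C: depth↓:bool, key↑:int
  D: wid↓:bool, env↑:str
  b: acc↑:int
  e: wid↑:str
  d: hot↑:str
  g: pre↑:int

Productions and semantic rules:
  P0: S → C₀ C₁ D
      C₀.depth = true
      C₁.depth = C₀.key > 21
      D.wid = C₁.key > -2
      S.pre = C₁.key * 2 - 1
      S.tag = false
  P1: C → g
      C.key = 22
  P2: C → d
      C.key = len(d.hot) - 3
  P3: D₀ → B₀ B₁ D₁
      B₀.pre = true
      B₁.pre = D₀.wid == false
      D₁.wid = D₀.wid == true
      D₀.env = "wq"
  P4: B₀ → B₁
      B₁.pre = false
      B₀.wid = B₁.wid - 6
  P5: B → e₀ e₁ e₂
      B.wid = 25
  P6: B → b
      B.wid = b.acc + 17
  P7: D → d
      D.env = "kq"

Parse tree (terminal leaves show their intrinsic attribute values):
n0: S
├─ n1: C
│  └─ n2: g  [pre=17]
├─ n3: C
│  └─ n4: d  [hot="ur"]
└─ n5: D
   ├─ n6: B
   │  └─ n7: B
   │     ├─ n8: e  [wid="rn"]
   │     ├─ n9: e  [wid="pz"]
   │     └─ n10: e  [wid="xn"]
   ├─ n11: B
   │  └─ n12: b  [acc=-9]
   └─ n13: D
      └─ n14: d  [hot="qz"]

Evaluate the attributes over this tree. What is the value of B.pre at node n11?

false

1. n1.depth = true  [true]
2. n2.pre = 17  [terminal]
3. n1.key = 22  [22]
4. n3.depth = true  [C₀.key > 21]
5. n4.hot = "ur"  [terminal]
6. n3.key = -1  [len(d.hot) - 3]
7. n5.wid = true  [C₁.key > -2]
8. n6.pre = true  [true]
9. n7.pre = false  [false]
10. n8.wid = "rn"  [terminal]
11. n9.wid = "pz"  [terminal]
12. n10.wid = "xn"  [terminal]
13. n7.wid = 25  [25]
14. n6.wid = 19  [B₁.wid - 6]
15. n11.pre = false  [D₀.wid == false]
16. n12.acc = -9  [terminal]
17. n11.wid = 8  [b.acc + 17]
18. n13.wid = true  [D₀.wid == true]
19. n14.hot = "qz"  [terminal]
20. n13.env = "kq"  ["kq"]
21. n5.env = "wq"  ["wq"]
22. n0.pre = -3  [C₁.key * 2 - 1]
23. n0.tag = false  [false]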